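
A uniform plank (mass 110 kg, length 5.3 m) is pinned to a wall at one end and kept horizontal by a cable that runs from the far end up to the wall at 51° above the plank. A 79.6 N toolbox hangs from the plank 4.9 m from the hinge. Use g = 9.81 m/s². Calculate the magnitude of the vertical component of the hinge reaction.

Take torques about the hinge: T sin 51° · 5.3 = 110×9.81×2.65 + 79.6×4.9 = 3249.7 N·m.
So T = 3249.7 / (0.7771 × 5.3) = 788.97 N.
ΣF_y = 0: H_y = (110×9.81 + 79.6) − T sin 51° = 1158.7 − 613.14 = 545.56 N.

|H_y| ≈ 546 N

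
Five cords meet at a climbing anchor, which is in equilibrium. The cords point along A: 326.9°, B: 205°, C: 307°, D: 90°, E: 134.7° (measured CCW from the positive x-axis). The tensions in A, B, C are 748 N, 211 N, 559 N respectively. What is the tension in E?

T_E ≈ 1100 N

Resolve: ΣF_x = 748 cos 326.9° + 211 cos 205° + 559 cos 307° + T_D cos 90° + T_E cos 134.7° = 0.
        ΣF_y = 748 sin 326.9° + 211 sin 205° + 559 sin 307° + T_D sin 90° + T_E sin 134.7° = 0.
The known terms sum to (771.8, -944.1) N, so 0.0000 T_D − 0.7034 T_E = -771.8 and 1.0000 T_D + 0.7108 T_E = 944.1.
Solving simultaneously: T_D = 164.2 N, T_E = 1097 N.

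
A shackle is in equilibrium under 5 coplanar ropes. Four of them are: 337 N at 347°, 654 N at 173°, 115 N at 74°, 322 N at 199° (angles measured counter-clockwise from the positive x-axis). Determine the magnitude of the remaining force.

Sum the known components: ΣF_x = -593.5 N, ΣF_y = 9.606 N.
For equilibrium the remaining force must supply (−ΣF_x, −ΣF_y) = (593.5, -9.606) N.
Magnitude = √((593.5)² + (-9.606)²) = 593.6 N; direction = atan2(-9.606, 593.5) = 359.1°.

F ≈ 594 N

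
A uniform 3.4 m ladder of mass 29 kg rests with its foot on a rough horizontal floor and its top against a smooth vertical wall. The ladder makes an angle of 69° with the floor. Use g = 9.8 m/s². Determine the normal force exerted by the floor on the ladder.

ΣF_y = 0: N_floor = 29×9.8 = 284.2 N.

N_floor ≈ 284 N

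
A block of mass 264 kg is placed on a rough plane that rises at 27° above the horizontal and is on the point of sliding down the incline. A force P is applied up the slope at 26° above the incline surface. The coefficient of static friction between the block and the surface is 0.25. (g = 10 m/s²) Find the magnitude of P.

P ≈ 774 N

On the verge of sliding down the incline, friction equals μN and acts up the slope.
Perpendicular: N + P sin 26° = W cos 27° = 2352 N.
Along incline: P cos 26° + μN = W sin 27° with W sin 27° = 1199 N.
Solving the pair for P and N: P = 773.5 N, N = 2013 N (and f = μN = 503.3 N).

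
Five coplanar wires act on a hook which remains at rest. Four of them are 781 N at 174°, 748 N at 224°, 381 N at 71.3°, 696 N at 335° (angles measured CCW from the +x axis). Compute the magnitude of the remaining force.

F ≈ 673 N

Sum the known components: ΣF_x = -561.8 N, ΣF_y = -371.2 N.
For equilibrium the remaining force must supply (−ΣF_x, −ΣF_y) = (561.8, 371.2) N.
Magnitude = √((561.8)² + (371.2)²) = 673.4 N; direction = atan2(371.2, 561.8) = 33.5°.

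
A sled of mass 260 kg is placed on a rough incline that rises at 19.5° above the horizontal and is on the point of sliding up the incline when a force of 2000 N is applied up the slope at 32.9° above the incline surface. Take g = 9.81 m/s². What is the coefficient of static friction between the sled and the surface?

On the verge of sliding up the incline, friction is at its maximum μN and acts down the slope.
Perpendicular to incline: N = W cos 19.5° − P sin 32.9° = 2404 − 1086 = 1318 N.
Along incline: P cos 32.9° − μN = W sin 19.5° → μ = −(W sin 19.5° − P cos 32.9°) / N = 0.6281.

μ ≈ 0.628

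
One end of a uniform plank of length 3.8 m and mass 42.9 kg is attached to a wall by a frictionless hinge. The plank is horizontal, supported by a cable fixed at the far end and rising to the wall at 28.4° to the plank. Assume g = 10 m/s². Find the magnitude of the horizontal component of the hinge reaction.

Take torques about the hinge: T sin 28.4° · 3.8 = 42.9×10×1.9 = 815.1 N·m.
So T = 815.1 / (0.4756 × 3.8) = 450.99 N.
ΣF_x = 0: H_x = T cos 28.4° = 396.71 N.

H_x ≈ 397 N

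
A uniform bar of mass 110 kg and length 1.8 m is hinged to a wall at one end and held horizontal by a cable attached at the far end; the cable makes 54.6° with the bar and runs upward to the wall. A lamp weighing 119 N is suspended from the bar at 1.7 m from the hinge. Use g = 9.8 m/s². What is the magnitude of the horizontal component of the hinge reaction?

H_x ≈ 463 N

Take torques about the hinge: T sin 54.6° · 1.8 = 110×9.8×0.9 + 119×1.7 = 1172.5 N·m.
So T = 1172.5 / (0.8151 × 1.8) = 799.12 N.
ΣF_x = 0: H_x = T cos 54.6° = 462.92 N.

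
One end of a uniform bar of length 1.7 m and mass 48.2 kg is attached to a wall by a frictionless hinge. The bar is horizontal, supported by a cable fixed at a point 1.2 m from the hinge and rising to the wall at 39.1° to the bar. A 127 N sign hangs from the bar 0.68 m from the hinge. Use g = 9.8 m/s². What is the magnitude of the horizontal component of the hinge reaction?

H_x ≈ 500 N

Take torques about the hinge: T sin 39.1° · 1.2 = 48.2×9.8×0.85 + 127×0.68 = 487.87 N·m.
So T = 487.87 / (0.6307 × 1.2) = 644.63 N.
ΣF_x = 0: H_x = T cos 39.1° = 500.27 N.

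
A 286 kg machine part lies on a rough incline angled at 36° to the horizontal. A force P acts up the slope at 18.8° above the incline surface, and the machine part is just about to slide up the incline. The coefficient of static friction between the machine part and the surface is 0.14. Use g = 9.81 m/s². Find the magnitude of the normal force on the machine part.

N ≈ 1630 N

On the verge of sliding up the incline, friction equals μN and acts down the slope.
Perpendicular: N + P sin 18.8° = W cos 36° = 2270 N.
Along incline: P cos 18.8° = W sin 36° + μN  with W sin 36° = 1649 N.
Solving the pair for P and N: P = 1983 N, N = 1631 N (and f = μN = 228.3 N).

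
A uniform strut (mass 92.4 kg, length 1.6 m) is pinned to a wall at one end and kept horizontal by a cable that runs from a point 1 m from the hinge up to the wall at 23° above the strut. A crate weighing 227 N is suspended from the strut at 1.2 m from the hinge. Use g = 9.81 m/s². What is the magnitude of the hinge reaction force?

Take torques about the hinge: T sin 23° · 1 = 92.4×9.81×0.8 + 227×1.2 = 997.56 N·m.
So T = 997.56 / (0.3907 × 1) = 2553 N.
ΣF_x = 0: H_x = T cos 23° = 2350.1 N.
ΣF_y = 0: H_y = (92.4×9.81 + 227) − T sin 23° = 1133.4 − 997.56 = 135.89 N.
|H| = √(H_x² + H_y²) = √((2350.1)² + (135.89)²) = 2354 N.

|H| ≈ 2350 N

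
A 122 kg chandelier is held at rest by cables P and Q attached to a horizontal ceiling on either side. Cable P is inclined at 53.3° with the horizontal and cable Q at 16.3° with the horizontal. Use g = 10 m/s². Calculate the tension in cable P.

Weight W = 122 × 10 = 1220 N acts straight down.
Horizontal: T_P cos 53.3° = T_Q cos 16.3°  →  T_Q = 0.6227 T_P.
Vertical: T_P sin 53.3° + T_Q sin 16.3° = 1220.
Substituting the horizontal relation into the vertical equation gives 0.9765 T_P = 1220, so T_P = 1249 N.

T_P ≈ 1250 N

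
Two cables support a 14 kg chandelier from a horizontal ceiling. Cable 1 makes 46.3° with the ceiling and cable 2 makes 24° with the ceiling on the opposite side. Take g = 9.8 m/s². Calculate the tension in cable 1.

T_1 ≈ 133 N

Weight W = 14 × 9.8 = 137.2 N acts straight down.
Horizontal: T_1 cos 46.3° = T_2 cos 24°  →  T_2 = 0.7563 T_1.
Vertical: T_1 sin 46.3° + T_2 sin 24° = 137.2.
Substituting the horizontal relation into the vertical equation gives 1.031 T_1 = 137.2, so T_1 = 133.1 N.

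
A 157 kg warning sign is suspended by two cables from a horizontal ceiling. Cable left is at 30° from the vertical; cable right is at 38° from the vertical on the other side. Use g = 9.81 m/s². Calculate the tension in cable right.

Angles from the horizontal: cable left is 90° − 30° = 60°, cable right is 90° − 38° = 52°.
Weight W = 157 × 9.81 = 1540 N acts straight down.
Horizontal: T_left cos 60° = T_right cos 52°  →  T_left = 1.231 T_right.
Vertical: T_left sin 60° + T_right sin 52° = 1540.
Substituting the horizontal relation into the vertical equation gives 1.854 T_right = 1540, so T_right = 830.6 N.

T_right ≈ 831 N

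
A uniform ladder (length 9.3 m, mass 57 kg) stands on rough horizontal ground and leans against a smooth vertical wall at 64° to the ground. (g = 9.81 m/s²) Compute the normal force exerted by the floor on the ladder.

N_floor ≈ 559 N

ΣF_y = 0: N_floor = 57×9.81 = 559.17 N.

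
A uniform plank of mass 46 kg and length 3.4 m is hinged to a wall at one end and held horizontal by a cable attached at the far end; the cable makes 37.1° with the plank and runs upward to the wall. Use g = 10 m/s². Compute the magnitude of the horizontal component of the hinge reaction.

H_x ≈ 304 N

Take torques about the hinge: T sin 37.1° · 3.4 = 46×10×1.7 = 782 N·m.
So T = 782 / (0.6032 × 3.4) = 381.29 N.
ΣF_x = 0: H_x = T cos 37.1° = 304.11 N.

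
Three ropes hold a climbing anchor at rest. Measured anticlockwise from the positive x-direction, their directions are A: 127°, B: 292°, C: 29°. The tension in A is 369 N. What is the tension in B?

Resolve: ΣF_x = 369 cos 127° + T_B cos 292° + T_C cos 29° = 0.
        ΣF_y = 369 sin 127° + T_B sin 292° + T_C sin 29° = 0.
The known terms sum to (-222.1, 294.7) N, so 0.3746 T_B + 0.8746 T_C = 222.1 and -0.9272 T_B + 0.4848 T_C = -294.7.
Solving simultaneously: T_B = 368.2 N, T_C = 96.22 N.

T_B ≈ 368 N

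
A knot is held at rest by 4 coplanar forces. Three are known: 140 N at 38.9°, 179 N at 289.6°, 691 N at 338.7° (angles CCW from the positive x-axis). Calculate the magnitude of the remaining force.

F ≈ 878 N

Sum the known components: ΣF_x = 812.8 N, ΣF_y = -331.7 N.
For equilibrium the remaining force must supply (−ΣF_x, −ΣF_y) = (-812.8, 331.7) N.
Magnitude = √((-812.8)² + (331.7)²) = 877.9 N; direction = atan2(331.7, -812.8) = 157.8°.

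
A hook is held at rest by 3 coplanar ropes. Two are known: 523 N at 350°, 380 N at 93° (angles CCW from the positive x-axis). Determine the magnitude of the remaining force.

F ≈ 573 N

Sum the known components: ΣF_x = 495.2 N, ΣF_y = 288.7 N.
For equilibrium the remaining force must supply (−ΣF_x, −ΣF_y) = (-495.2, -288.7) N.
Magnitude = √((-495.2)² + (-288.7)²) = 573.2 N; direction = atan2(-288.7, -495.2) = 210.2°.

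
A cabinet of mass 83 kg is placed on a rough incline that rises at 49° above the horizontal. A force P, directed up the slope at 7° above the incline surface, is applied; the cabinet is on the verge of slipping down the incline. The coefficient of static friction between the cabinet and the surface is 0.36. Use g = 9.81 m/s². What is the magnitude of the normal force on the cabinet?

N ≈ 480 N

On the verge of sliding down the incline, friction equals μN and acts up the slope.
Perpendicular: N + P sin 7° = W cos 49° = 534.2 N.
Along incline: P cos 7° + μN = W sin 49° with W sin 49° = 614.5 N.
Solving the pair for P and N: P = 445 N, N = 479.9 N (and f = μN = 172.8 N).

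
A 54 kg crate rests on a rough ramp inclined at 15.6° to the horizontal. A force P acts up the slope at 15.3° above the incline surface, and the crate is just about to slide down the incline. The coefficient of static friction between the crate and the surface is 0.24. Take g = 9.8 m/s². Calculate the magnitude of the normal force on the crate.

On the verge of sliding down the incline, friction equals μN and acts up the slope.
Perpendicular: N + P sin 15.3° = W cos 15.6° = 509.7 N.
Along incline: P cos 15.3° + μN = W sin 15.6° with W sin 15.6° = 142.3 N.
Solving the pair for P and N: P = 22.17 N, N = 503.9 N (and f = μN = 120.9 N).

N ≈ 504 N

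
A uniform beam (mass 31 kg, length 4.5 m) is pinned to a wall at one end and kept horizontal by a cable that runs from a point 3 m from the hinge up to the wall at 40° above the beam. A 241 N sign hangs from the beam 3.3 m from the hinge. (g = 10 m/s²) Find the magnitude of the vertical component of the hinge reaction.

Take torques about the hinge: T sin 40° · 3 = 31×10×2.25 + 241×3.3 = 1492.8 N·m.
So T = 1492.8 / (0.6428 × 3) = 774.13 N.
ΣF_y = 0: H_y = (31×10 + 241) − T sin 40° = 551 − 497.6 = 53.4 N.

|H_y| ≈ 53.4 N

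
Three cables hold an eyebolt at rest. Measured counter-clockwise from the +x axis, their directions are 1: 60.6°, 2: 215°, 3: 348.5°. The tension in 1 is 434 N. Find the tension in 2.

Resolve: ΣF_x = 434 cos 60.6° + T_2 cos 215° + T_3 cos 348.5° = 0.
        ΣF_y = 434 sin 60.6° + T_2 sin 215° + T_3 sin 348.5° = 0.
The known terms sum to (213.1, 378.1) N, so -0.8192 T_2 + 0.9799 T_3 = -213.1 and -0.5736 T_2 − 0.1994 T_3 = -378.1.
Solving simultaneously: T_2 = 569.4 N, T_3 = 258.5 N.

T_2 ≈ 569 N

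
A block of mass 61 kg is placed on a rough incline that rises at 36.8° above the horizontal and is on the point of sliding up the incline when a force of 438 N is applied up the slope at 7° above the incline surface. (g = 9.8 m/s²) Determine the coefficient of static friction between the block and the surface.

μ ≈ 0.180

On the verge of sliding up the incline, friction is at its maximum μN and acts down the slope.
Perpendicular to incline: N = W cos 36.8° − P sin 7° = 478.7 − 53.38 = 425.3 N.
Along incline: P cos 7° − μN = W sin 36.8° → μ = −(W sin 36.8° − P cos 7°) / N = 0.1802.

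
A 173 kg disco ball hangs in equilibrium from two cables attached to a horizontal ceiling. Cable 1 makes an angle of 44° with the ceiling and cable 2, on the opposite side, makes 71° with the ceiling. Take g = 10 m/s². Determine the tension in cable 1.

Weight W = 173 × 10 = 1730 N acts straight down.
Horizontal: T_1 cos 44° = T_2 cos 71°  →  T_2 = 2.209 T_1.
Vertical: T_1 sin 44° + T_2 sin 71° = 1730.
Substituting the horizontal relation into the vertical equation gives 2.784 T_1 = 1730, so T_1 = 621.5 N.

T_1 ≈ 621 N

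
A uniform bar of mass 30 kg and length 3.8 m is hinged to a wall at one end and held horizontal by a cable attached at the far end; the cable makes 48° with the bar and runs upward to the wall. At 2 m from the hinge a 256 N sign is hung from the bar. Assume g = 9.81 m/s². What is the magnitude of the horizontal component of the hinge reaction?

H_x ≈ 254 N

Take torques about the hinge: T sin 48° · 3.8 = 30×9.81×1.9 + 256×2 = 1071.2 N·m.
So T = 1071.2 / (0.7431 × 3.8) = 379.32 N.
ΣF_x = 0: H_x = T cos 48° = 253.81 N.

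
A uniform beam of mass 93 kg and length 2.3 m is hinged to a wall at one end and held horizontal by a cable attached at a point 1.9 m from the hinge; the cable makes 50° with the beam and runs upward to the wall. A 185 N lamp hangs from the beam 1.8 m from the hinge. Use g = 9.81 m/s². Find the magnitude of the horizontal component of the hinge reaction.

Take torques about the hinge: T sin 50° · 1.9 = 93×9.81×1.15 + 185×1.8 = 1382.2 N·m.
So T = 1382.2 / (0.7660 × 1.9) = 949.64 N.
ΣF_x = 0: H_x = T cos 50° = 610.41 N.

H_x ≈ 610 N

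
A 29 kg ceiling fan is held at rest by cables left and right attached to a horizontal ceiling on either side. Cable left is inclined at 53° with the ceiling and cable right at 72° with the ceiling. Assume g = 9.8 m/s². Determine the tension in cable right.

Weight W = 29 × 9.8 = 284.2 N acts straight down.
Horizontal: T_left cos 53° = T_right cos 72°  →  T_left = 0.5135 T_right.
Vertical: T_left sin 53° + T_right sin 72° = 284.2.
Substituting the horizontal relation into the vertical equation gives 1.361 T_right = 284.2, so T_right = 208.8 N.

T_right ≈ 209 N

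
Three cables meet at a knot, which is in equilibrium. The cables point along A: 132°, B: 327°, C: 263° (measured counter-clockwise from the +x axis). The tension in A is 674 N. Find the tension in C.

Resolve: ΣF_x = 674 cos 132° + T_B cos 327° + T_C cos 263° = 0.
        ΣF_y = 674 sin 132° + T_B sin 327° + T_C sin 263° = 0.
The known terms sum to (-451, 500.9) N, so 0.8387 T_B − 0.1219 T_C = 451 and -0.5446 T_B − 0.9925 T_C = -500.9.
Solving simultaneously: T_B = 566 N, T_C = 194.1 N.

T_C ≈ 194 N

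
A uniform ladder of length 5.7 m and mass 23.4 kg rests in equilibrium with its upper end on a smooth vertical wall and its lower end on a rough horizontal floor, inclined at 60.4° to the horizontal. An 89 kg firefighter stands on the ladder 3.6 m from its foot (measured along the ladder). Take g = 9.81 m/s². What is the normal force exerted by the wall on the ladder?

N_wall ≈ 378 N

Torques about the foot: N_wall · 5.7 sin 60.4° = 23.4×9.81×2.85 cos 60.4° + 89×9.81×3.6 cos 60.4° → N_wall = 378.46 N.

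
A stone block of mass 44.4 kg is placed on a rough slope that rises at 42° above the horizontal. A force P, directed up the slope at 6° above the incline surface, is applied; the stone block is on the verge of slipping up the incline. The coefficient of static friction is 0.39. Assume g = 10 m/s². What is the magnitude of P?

P ≈ 411 N

On the verge of sliding up the incline, friction equals μN and acts down the slope.
Perpendicular: N + P sin 6° = W cos 42° = 330 N.
Along incline: P cos 6° = W sin 42° + μN  with W sin 42° = 297.1 N.
Solving the pair for P and N: P = 411.3 N, N = 287 N (and f = μN = 111.9 N).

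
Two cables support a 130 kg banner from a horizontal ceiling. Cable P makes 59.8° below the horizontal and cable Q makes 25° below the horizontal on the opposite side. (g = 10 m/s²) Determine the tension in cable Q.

Weight W = 130 × 10 = 1300 N acts straight down.
Horizontal: T_P cos 59.8° = T_Q cos 25°  →  T_P = 1.802 T_Q.
Vertical: T_P sin 59.8° + T_Q sin 25° = 1300.
Substituting the horizontal relation into the vertical equation gives 1.98 T_Q = 1300, so T_Q = 656.6 N.

T_Q ≈ 657 N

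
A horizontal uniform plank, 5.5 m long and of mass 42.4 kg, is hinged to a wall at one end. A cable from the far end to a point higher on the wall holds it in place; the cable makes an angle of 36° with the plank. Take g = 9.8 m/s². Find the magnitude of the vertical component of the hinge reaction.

Take torques about the hinge: T sin 36° · 5.5 = 42.4×9.8×2.75 = 1142.7 N·m.
So T = 1142.7 / (0.5878 × 5.5) = 353.46 N.
ΣF_y = 0: H_y = (42.4×9.8) − T sin 36° = 415.52 − 207.76 = 207.76 N.

|H_y| ≈ 208 N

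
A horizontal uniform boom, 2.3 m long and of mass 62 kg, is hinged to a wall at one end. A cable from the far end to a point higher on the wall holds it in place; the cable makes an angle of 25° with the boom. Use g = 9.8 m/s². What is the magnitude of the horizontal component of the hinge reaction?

Take torques about the hinge: T sin 25° · 2.3 = 62×9.8×1.15 = 698.74 N·m.
So T = 698.74 / (0.4226 × 2.3) = 718.85 N.
ΣF_x = 0: H_x = T cos 25° = 651.5 N.

H_x ≈ 652 N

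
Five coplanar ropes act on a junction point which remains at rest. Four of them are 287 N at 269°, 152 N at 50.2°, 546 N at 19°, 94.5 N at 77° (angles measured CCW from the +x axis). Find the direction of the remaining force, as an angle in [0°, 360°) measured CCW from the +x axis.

θ ≈ 189°

Sum the known components: ΣF_x = 629.8 N, ΣF_y = 99.66 N.
For equilibrium the remaining force must supply (−ΣF_x, −ΣF_y) = (-629.8, -99.66) N.
Magnitude = √((-629.8)² + (-99.66)²) = 637.6 N; direction = atan2(-99.66, -629.8) = 189.0°.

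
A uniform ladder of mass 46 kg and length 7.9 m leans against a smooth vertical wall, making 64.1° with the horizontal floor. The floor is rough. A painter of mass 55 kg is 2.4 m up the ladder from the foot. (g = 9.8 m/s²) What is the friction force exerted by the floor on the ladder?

f ≈ 189 N

Torques about the foot: N_wall · 7.9 sin 64.1° = 46×9.8×3.95 cos 64.1° + 55×9.8×2.4 cos 64.1° → N_wall = 188.96 N.
ΣF_x = 0: f_floor = N_wall = 188.96 N.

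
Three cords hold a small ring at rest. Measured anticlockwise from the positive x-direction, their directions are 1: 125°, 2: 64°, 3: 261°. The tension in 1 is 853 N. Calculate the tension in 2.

Resolve: ΣF_x = 853 cos 125° + T_2 cos 64° + T_3 cos 261° = 0.
        ΣF_y = 853 sin 125° + T_2 sin 64° + T_3 sin 261° = 0.
The known terms sum to (-489.3, 698.7) N, so 0.4384 T_2 − 0.1564 T_3 = 489.3 and 0.8988 T_2 − 0.9877 T_3 = -698.7.
Solving simultaneously: T_2 = 2027 N, T_3 = 2552 N.

T_2 ≈ 2030 N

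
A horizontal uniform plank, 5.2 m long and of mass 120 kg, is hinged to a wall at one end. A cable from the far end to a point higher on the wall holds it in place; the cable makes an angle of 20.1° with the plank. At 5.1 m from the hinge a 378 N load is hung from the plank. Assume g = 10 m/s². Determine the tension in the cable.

T ≈ 2820 N

Take torques about the hinge: T sin 20.1° · 5.2 = 120×10×2.6 + 378×5.1 = 5047.8 N·m.
So T = 5047.8 / (0.3437 × 5.2) = 2824.7 N.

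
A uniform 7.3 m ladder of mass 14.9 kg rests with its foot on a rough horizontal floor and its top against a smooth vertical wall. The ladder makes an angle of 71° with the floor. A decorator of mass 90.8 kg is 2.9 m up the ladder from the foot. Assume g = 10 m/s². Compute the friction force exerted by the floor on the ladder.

f ≈ 150 N

Torques about the foot: N_wall · 7.3 sin 71° = 14.9×10×3.65 cos 71° + 90.8×10×2.9 cos 71° → N_wall = 149.86 N.
ΣF_x = 0: f_floor = N_wall = 149.86 N.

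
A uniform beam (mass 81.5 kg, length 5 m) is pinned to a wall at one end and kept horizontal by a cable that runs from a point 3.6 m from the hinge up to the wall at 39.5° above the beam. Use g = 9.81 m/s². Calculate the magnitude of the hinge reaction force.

|H| ≈ 716 N

Take torques about the hinge: T sin 39.5° · 3.6 = 81.5×9.81×2.5 = 1998.8 N·m.
So T = 1998.8 / (0.6361 × 3.6) = 872.88 N.
ΣF_x = 0: H_x = T cos 39.5° = 673.53 N.
ΣF_y = 0: H_y = (81.5×9.81) − T sin 39.5° = 799.51 − 555.22 = 244.3 N.
|H| = √(H_x² + H_y²) = √((673.53)² + (244.3)²) = 716.47 N.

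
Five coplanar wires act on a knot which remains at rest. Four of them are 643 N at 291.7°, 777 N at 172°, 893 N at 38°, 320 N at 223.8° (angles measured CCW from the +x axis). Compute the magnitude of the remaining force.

Sum the known components: ΣF_x = -58.96 N, ΣF_y = -161 N.
For equilibrium the remaining force must supply (−ΣF_x, −ΣF_y) = (58.96, 161) N.
Magnitude = √((58.96)² + (161)²) = 171.5 N; direction = atan2(161, 58.96) = 69.9°.

F ≈ 171 N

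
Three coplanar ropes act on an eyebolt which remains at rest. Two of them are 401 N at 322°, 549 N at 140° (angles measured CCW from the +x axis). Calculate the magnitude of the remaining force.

Sum the known components: ΣF_x = -104.6 N, ΣF_y = 106 N.
For equilibrium the remaining force must supply (−ΣF_x, −ΣF_y) = (104.6, -106) N.
Magnitude = √((104.6)² + (-106)²) = 148.9 N; direction = atan2(-106, 104.6) = 314.6°.

F ≈ 149 N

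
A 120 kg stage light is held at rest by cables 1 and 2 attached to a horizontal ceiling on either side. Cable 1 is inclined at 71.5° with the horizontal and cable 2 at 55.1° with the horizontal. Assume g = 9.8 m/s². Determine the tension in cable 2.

T_2 ≈ 465 N

Weight W = 120 × 9.8 = 1176 N acts straight down.
Horizontal: T_1 cos 71.5° = T_2 cos 55.1°  →  T_1 = 1.803 T_2.
Vertical: T_1 sin 71.5° + T_2 sin 55.1° = 1176.
Substituting the horizontal relation into the vertical equation gives 2.53 T_2 = 1176, so T_2 = 464.8 N.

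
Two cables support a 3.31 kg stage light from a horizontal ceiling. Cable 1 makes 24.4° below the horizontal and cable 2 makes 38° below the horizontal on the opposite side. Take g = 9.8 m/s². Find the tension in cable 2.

T_2 ≈ 33.3 N

Weight W = 3.31 × 9.8 = 32.44 N acts straight down.
Horizontal: T_1 cos 24.4° = T_2 cos 38°  →  T_1 = 0.8653 T_2.
Vertical: T_1 sin 24.4° + T_2 sin 38° = 32.44.
Substituting the horizontal relation into the vertical equation gives 0.9731 T_2 = 32.44, so T_2 = 33.33 N.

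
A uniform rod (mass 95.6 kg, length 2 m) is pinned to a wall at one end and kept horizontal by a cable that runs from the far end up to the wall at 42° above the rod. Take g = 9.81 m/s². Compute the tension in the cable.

Take torques about the hinge: T sin 42° · 2 = 95.6×9.81×1 = 937.84 N·m.
So T = 937.84 / (0.6691 × 2) = 700.79 N.

T ≈ 701 N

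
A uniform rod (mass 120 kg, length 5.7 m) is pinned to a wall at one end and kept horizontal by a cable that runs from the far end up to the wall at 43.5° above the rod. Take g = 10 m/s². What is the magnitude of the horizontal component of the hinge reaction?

Take torques about the hinge: T sin 43.5° · 5.7 = 120×10×2.85 = 3420 N·m.
So T = 3420 / (0.6884 × 5.7) = 871.64 N.
ΣF_x = 0: H_x = T cos 43.5° = 632.27 N.

H_x ≈ 632 N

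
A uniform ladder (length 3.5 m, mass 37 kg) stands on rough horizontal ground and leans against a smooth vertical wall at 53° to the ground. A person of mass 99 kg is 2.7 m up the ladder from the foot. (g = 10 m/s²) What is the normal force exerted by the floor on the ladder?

N_floor ≈ 1360 N

ΣF_y = 0: N_floor = 37×10 + 99×10 = 1360 N.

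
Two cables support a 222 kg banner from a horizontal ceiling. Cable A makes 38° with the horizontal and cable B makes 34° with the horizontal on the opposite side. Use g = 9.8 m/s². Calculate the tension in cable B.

Weight W = 222 × 9.8 = 2176 N acts straight down.
Horizontal: T_A cos 38° = T_B cos 34°  →  T_A = 1.052 T_B.
Vertical: T_A sin 38° + T_B sin 34° = 2176.
Substituting the horizontal relation into the vertical equation gives 1.207 T_B = 2176, so T_B = 1803 N.

T_B ≈ 1800 N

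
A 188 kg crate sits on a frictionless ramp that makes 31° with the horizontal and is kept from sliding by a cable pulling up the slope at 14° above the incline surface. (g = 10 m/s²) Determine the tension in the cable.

T ≈ 998 N

Take axes along and perpendicular to the incline. Weight components: W sin 31° = 968.3 N down-slope, W cos 31° = 1611 N into the surface.
Along incline: T cos 14° = W sin 31° → T = 997.9 N.
Perpendicular: N = W cos 31° − T sin 14° = 1370 N.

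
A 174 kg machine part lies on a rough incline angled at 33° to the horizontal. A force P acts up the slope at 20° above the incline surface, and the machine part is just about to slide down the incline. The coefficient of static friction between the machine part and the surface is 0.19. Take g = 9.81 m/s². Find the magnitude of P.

On the verge of sliding down the incline, friction equals μN and acts up the slope.
Perpendicular: N + P sin 20° = W cos 33° = 1432 N.
Along incline: P cos 20° + μN = W sin 33° with W sin 33° = 929.7 N.
Solving the pair for P and N: P = 751.9 N, N = 1174 N (and f = μN = 223.1 N).

P ≈ 752 N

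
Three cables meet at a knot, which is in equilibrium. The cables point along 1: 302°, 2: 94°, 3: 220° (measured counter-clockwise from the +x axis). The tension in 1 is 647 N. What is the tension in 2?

T_2 ≈ 792 N

Resolve: ΣF_x = 647 cos 302° + T_2 cos 94° + T_3 cos 220° = 0.
        ΣF_y = 647 sin 302° + T_2 sin 94° + T_3 sin 220° = 0.
The known terms sum to (342.9, -548.7) N, so -0.0698 T_2 − 0.7660 T_3 = -342.9 and 0.9976 T_2 − 0.6428 T_3 = 548.7.
Solving simultaneously: T_2 = 792 N, T_3 = 375.5 N.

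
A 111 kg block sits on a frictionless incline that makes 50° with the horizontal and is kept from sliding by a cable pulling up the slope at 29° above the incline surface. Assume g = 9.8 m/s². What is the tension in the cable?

T ≈ 953 N

Take axes along and perpendicular to the incline. Weight components: W sin 50° = 833.3 N down-slope, W cos 50° = 699.2 N into the surface.
Along incline: T cos 29° = W sin 50° → T = 952.8 N.
Perpendicular: N = W cos 50° − T sin 29° = 237.3 N.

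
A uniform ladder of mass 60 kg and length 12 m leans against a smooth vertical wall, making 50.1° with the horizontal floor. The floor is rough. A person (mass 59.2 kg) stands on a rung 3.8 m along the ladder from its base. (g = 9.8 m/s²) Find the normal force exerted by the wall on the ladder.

Torques about the foot: N_wall · 12 sin 50.1° = 60×9.8×6 cos 50.1° + 59.2×9.8×3.8 cos 50.1° → N_wall = 399.43 N.

N_wall ≈ 399 N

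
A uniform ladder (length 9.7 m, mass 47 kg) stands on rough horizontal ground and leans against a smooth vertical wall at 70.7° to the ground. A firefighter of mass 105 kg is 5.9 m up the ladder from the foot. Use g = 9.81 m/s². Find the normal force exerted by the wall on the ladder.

Torques about the foot: N_wall · 9.7 sin 70.7° = 47×9.81×4.85 cos 70.7° + 105×9.81×5.9 cos 70.7° → N_wall = 300.14 N.

N_wall ≈ 300 N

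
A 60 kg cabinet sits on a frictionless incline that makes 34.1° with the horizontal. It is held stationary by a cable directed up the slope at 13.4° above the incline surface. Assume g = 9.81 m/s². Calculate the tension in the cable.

Take axes along and perpendicular to the incline. Weight components: W sin 34.1° = 330 N down-slope, W cos 34.1° = 487.4 N into the surface.
Along incline: T cos 13.4° = W sin 34.1° → T = 339.2 N.
Perpendicular: N = W cos 34.1° − T sin 13.4° = 408.8 N.

T ≈ 339 N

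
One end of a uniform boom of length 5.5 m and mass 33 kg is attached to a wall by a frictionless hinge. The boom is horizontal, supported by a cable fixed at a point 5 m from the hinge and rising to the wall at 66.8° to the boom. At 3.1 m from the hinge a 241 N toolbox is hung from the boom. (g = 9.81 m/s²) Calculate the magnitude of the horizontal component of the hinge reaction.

H_x ≈ 140 N

Take torques about the hinge: T sin 66.8° · 5 = 33×9.81×2.75 + 241×3.1 = 1637.4 N·m.
So T = 1637.4 / (0.9191 × 5) = 356.28 N.
ΣF_x = 0: H_x = T cos 66.8° = 140.35 N.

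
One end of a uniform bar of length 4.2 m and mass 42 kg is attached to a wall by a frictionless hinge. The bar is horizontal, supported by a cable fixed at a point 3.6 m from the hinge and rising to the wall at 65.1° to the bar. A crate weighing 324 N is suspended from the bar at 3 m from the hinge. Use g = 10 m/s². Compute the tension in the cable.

Take torques about the hinge: T sin 65.1° · 3.6 = 42×10×2.1 + 324×3 = 1854 N·m.
So T = 1854 / (0.9070 × 3.6) = 567.78 N.

T ≈ 568 N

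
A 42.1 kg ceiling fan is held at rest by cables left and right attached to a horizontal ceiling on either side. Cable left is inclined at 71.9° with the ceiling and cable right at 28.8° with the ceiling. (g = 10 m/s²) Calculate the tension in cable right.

Weight W = 42.1 × 10 = 421 N acts straight down.
Horizontal: T_left cos 71.9° = T_right cos 28.8°  →  T_left = 2.821 T_right.
Vertical: T_left sin 71.9° + T_right sin 28.8° = 421.
Substituting the horizontal relation into the vertical equation gives 3.163 T_right = 421, so T_right = 133.1 N.

T_right ≈ 133 N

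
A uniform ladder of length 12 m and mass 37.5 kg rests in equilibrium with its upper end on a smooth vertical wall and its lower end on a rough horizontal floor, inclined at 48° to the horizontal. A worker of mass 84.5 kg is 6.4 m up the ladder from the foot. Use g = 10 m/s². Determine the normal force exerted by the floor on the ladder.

ΣF_y = 0: N_floor = 37.5×10 + 84.5×10 = 1220 N.

N_floor ≈ 1220 N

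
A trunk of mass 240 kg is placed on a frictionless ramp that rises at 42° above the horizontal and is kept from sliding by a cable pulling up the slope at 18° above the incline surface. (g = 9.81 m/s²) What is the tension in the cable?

T ≈ 1660 N

Take axes along and perpendicular to the incline. Weight components: W sin 42° = 1575 N down-slope, W cos 42° = 1750 N into the surface.
Along incline: T cos 18° = W sin 42° → T = 1656 N.
Perpendicular: N = W cos 42° − T sin 18° = 1238 N.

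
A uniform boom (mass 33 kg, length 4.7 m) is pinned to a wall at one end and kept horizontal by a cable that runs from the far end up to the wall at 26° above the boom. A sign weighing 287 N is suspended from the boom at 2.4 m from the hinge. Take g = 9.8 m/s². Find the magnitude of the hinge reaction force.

|H| ≈ 701 N

Take torques about the hinge: T sin 26° · 4.7 = 33×9.8×2.35 + 287×2.4 = 1448.8 N·m.
So T = 1448.8 / (0.4384 × 4.7) = 703.18 N.
ΣF_x = 0: H_x = T cos 26° = 632.01 N.
ΣF_y = 0: H_y = (33×9.8 + 287) − T sin 26° = 610.4 − 308.25 = 302.15 N.
|H| = √(H_x² + H_y²) = √((632.01)² + (302.15)²) = 700.52 N.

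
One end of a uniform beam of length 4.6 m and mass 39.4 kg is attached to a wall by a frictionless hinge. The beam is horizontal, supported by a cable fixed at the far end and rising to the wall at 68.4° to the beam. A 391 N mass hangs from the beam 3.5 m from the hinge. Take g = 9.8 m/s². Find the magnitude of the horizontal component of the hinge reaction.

Take torques about the hinge: T sin 68.4° · 4.6 = 39.4×9.8×2.3 + 391×3.5 = 2256.6 N·m.
So T = 2256.6 / (0.9298 × 4.6) = 527.61 N.
ΣF_x = 0: H_x = T cos 68.4° = 194.23 N.

H_x ≈ 194 N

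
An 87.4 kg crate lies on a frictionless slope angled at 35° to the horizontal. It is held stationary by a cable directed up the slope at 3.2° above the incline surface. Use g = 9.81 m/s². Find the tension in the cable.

Take axes along and perpendicular to the incline. Weight components: W sin 35° = 491.8 N down-slope, W cos 35° = 702.3 N into the surface.
Along incline: T cos 3.2° = W sin 35° → T = 492.5 N.
Perpendicular: N = W cos 35° − T sin 3.2° = 674.8 N.

T ≈ 493 N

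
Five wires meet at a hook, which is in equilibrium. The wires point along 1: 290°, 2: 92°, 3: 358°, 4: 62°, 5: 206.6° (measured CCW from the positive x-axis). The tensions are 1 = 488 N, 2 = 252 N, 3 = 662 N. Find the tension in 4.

T_4 ≈ 988 N

Resolve: ΣF_x = 488 cos 290° + 252 cos 92° + 662 cos 358° + T_4 cos 62° + T_5 cos 206.6° = 0.
        ΣF_y = 488 sin 290° + 252 sin 92° + 662 sin 358° + T_4 sin 62° + T_5 sin 206.6° = 0.
The known terms sum to (819.7, -229.8) N, so 0.4695 T_4 − 0.8942 T_5 = -819.7 and 0.8829 T_4 − 0.4478 T_5 = 229.8.
Solving simultaneously: T_4 = 988.3 N, T_5 = 1436 N.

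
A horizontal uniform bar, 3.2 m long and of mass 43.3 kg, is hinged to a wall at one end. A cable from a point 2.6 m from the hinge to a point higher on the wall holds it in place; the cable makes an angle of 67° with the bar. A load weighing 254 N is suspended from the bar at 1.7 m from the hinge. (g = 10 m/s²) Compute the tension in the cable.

Take torques about the hinge: T sin 67° · 2.6 = 43.3×10×1.6 + 254×1.7 = 1124.6 N·m.
So T = 1124.6 / (0.9205 × 2.6) = 469.89 N.

T ≈ 470 N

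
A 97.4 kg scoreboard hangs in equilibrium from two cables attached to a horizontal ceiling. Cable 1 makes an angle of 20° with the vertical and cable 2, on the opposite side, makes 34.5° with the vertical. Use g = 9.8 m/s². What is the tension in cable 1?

Angles from the horizontal: cable 1 is 90° − 20° = 70°, cable 2 is 90° − 34.5° = 55.5°.
Weight W = 97.4 × 9.8 = 954.5 N acts straight down.
Horizontal: T_1 cos 70° = T_2 cos 55.5°  →  T_2 = 0.6038 T_1.
Vertical: T_1 sin 70° + T_2 sin 55.5° = 954.5.
Substituting the horizontal relation into the vertical equation gives 1.437 T_1 = 954.5, so T_1 = 664.1 N.

T_1 ≈ 664 N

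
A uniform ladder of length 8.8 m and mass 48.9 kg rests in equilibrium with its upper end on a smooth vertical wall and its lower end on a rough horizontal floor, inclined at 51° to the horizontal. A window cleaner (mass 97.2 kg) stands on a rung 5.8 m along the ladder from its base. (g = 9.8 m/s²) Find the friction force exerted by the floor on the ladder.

f ≈ 702 N

Torques about the foot: N_wall · 8.8 sin 51° = 48.9×9.8×4.4 cos 51° + 97.2×9.8×5.8 cos 51° → N_wall = 702.43 N.
ΣF_x = 0: f_floor = N_wall = 702.43 N.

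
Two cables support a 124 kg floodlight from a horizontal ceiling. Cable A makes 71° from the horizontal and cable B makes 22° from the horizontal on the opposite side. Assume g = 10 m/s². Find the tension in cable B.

Weight W = 124 × 10 = 1240 N acts straight down.
Horizontal: T_A cos 71° = T_B cos 22°  →  T_A = 2.848 T_B.
Vertical: T_A sin 71° + T_B sin 22° = 1240.
Substituting the horizontal relation into the vertical equation gives 3.067 T_B = 1240, so T_B = 404.3 N.

T_B ≈ 404 N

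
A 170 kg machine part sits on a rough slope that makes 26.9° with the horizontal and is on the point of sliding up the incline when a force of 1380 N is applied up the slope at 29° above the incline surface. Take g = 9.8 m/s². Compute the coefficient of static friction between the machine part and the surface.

On the verge of sliding up the incline, friction is at its maximum μN and acts down the slope.
Perpendicular to incline: N = W cos 26.9° − P sin 29° = 1486 − 669 = 816.7 N.
Along incline: P cos 29° − μN = W sin 26.9° → μ = −(W sin 26.9° − P cos 29°) / N = 0.5549.

μ ≈ 0.555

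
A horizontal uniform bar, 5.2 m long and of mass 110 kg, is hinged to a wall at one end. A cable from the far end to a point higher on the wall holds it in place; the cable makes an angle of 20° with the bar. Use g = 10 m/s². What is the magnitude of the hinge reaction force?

Take torques about the hinge: T sin 20° · 5.2 = 110×10×2.6 = 2860 N·m.
So T = 2860 / (0.3420 × 5.2) = 1608.1 N.
ΣF_x = 0: H_x = T cos 20° = 1511.1 N.
ΣF_y = 0: H_y = (110×10) − T sin 20° = 1100 − 550 = 550 N.
|H| = √(H_x² + H_y²) = √((1511.1)² + (550)²) = 1608.1 N.

|H| ≈ 1610 N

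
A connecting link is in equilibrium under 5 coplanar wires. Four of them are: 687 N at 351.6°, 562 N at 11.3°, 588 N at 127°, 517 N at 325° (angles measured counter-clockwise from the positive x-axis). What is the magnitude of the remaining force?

F ≈ 1310 N

Sum the known components: ΣF_x = 1300 N, ΣF_y = 182.8 N.
For equilibrium the remaining force must supply (−ΣF_x, −ΣF_y) = (-1300, -182.8) N.
Magnitude = √((-1300)² + (-182.8)²) = 1313 N; direction = atan2(-182.8, -1300) = 188.0°.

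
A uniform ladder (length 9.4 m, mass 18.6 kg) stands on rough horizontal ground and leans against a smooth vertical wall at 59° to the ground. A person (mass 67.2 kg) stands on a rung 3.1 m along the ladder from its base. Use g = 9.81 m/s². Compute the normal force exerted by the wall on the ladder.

N_wall ≈ 185 N

Torques about the foot: N_wall · 9.4 sin 59° = 18.6×9.81×4.7 cos 59° + 67.2×9.81×3.1 cos 59° → N_wall = 185.45 N.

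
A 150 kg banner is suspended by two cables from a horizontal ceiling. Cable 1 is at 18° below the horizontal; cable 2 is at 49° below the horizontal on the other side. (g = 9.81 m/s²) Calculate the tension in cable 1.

Weight W = 150 × 9.81 = 1472 N acts straight down.
Horizontal: T_1 cos 18° = T_2 cos 49°  →  T_2 = 1.45 T_1.
Vertical: T_1 sin 18° + T_2 sin 49° = 1472.
Substituting the horizontal relation into the vertical equation gives 1.403 T_1 = 1472, so T_1 = 1049 N.

T_1 ≈ 1050 N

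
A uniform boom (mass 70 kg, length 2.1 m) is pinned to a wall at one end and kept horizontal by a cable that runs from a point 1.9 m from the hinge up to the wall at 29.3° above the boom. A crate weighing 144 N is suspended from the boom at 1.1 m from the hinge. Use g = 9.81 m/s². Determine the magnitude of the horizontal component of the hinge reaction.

Take torques about the hinge: T sin 29.3° · 1.9 = 70×9.81×1.05 + 144×1.1 = 879.44 N·m.
So T = 879.44 / (0.4894 × 1.9) = 945.81 N.
ΣF_x = 0: H_x = T cos 29.3° = 824.81 N.

H_x ≈ 825 N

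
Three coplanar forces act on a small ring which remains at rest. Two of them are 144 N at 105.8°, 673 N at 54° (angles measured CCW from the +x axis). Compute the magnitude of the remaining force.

Sum the known components: ΣF_x = 356.4 N, ΣF_y = 683 N.
For equilibrium the remaining force must supply (−ΣF_x, −ΣF_y) = (-356.4, -683) N.
Magnitude = √((-356.4)² + (-683)²) = 770.4 N; direction = atan2(-683, -356.4) = 242.4°.

F ≈ 770 N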